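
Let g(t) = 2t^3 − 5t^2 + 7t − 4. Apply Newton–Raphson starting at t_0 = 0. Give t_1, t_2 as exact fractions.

t_1 = 4/7, t_2 = 356/371

g'(t) = 6t^2 − 10t + 7.
g(0) = −4, g'(0) = 7, so t_1 = 0 − (−4)/7 = 4/7.
g(4/7) = −432/343, g'(4/7) = 159/49, so t_2 = (4/7) − (−432/343)/(159/49) = 356/371.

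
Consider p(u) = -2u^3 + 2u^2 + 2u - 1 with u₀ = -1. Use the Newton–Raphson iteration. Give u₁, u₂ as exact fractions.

u₁ = -7/8, u₂ = -667/780

p'(u) = -6u^2 + 4u + 2.
p(-1) = 1, p'(-1) = -8, so u₁ = (-1) - 1/(-8) = -7/8.
p(-7/8) = 31/256, p'(-7/8) = -195/32, so u₂ = (-7/8) - (31/256)/(-195/32) = -667/780.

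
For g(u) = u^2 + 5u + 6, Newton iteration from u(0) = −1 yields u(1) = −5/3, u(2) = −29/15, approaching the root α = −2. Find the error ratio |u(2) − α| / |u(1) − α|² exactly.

u(1) − α = −5/3 − (−2) = −5/3 + 2 = 1/3, so |u(1) − α| = 1/3.
u(2) − α = −29/15 − (−2) = −29/15 + 2 = 1/15, so |u(2) − α| = 1/15.
|u(1) − α|² = 1/9.
Ratio = (1/15) / (1/9) = 3/5.

3/5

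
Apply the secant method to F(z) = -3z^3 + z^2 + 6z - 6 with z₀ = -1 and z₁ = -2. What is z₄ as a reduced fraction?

-85327871/51912583

F(-1) = -8, F(-2) = 10. z₂ = (-2) - 10·((-2) - (-1))/(10 - (-8)) = -13/9.
F(-2) = 10, F(-13/9) = -860/243. z₃ = (-13/9) - (-860/243)·((-13/9) - (-2))/((-860/243) - 10) = -523/329.
F(-13/9) = -860/243, F(-523/329) = -34169950/35611289. z₄ = (-523/329) - (-34169950/35611289)·((-523/329) - (-13/9))/((-34169950/35611289) - (-860/243)) = -85327871/51912583.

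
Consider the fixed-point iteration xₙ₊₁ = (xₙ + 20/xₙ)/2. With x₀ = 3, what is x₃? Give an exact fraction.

x₁ = (3 + 20/3)/2 = 29/6.
x₂ = (29/6 + 20/(29/6))/2 = 1561/348.
x₃ = (1561/348 + 20/(1561/348))/2 = 4858801/1086456.

4858801/1086456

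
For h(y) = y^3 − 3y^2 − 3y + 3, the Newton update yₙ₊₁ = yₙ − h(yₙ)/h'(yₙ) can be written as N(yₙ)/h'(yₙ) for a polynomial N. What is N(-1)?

h'(y) = 3y^2 − 6y − 3.
N(y) = y·h'(y) − h(y) = y·(3y^2 − 6y − 3) − (y^3 − 3y^2 − 3y + 3) = 2y^3 − 3y^2 − 3.
N(-1) = −8.

−8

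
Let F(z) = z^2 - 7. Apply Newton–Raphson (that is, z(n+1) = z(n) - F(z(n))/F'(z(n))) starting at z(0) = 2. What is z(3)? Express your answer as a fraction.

108497/41008

F'(z) = 2z.
F(2) = -3, F'(2) = 4, so z(1) = 2 - (-3)/4 = 11/4.
F(11/4) = 9/16, F'(11/4) = 11/2, so z(2) = (11/4) - (9/16)/(11/2) = 233/88.
F(233/88) = 81/7744, F'(233/88) = 233/44, so z(3) = (233/88) - (81/7744)/(233/44) = 108497/41008.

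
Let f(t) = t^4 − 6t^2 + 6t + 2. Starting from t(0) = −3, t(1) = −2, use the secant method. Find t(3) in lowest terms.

−621763/201131

f(−3) = 11, f(−2) = −18. t(2) = (−2) − (−18)·((−2) − (−3))/((−18) − 11) = −76/29.
f(−2) = −18, f(−76/29) = −5490342/707281. t(3) = (−76/29) − (−5490342/707281)·((−76/29) − (−2))/((−5490342/707281) − (−18)) = −621763/201131.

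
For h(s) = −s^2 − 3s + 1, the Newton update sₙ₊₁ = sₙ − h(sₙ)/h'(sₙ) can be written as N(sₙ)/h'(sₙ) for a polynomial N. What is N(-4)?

−17

h'(s) = −2s − 3.
N(s) = s·h'(s) − h(s) = s·(−2s − 3) − (−s^2 − 3s + 1) = −s^2 − 1.
N(-4) = −17.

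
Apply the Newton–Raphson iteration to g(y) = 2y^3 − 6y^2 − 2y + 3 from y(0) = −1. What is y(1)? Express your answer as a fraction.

g'(y) = 6y^2 − 12y − 2.
g(−1) = −3, g'(−1) = 16, so y(1) = (−1) − (−3)/16 = −13/16.

−13/16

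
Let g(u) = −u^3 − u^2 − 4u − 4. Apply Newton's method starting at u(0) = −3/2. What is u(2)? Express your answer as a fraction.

−40484/40331

g'(u) = −3u^2 − 2u − 4.
g(−3/2) = 25/8, g'(−3/2) = −31/4, so u(1) = (−3/2) − (25/8)/(−31/4) = −34/31.
g(−34/31) = 15000/29791, g'(−34/31) = −5204/961, so u(2) = (−34/31) − (15000/29791)/(−5204/961) = −40484/40331.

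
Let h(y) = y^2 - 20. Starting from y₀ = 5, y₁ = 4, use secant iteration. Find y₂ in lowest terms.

40/9

h(5) = 5, h(4) = -4. y₂ = 4 - (-4)·(4 - 5)/((-4) - 5) = 40/9.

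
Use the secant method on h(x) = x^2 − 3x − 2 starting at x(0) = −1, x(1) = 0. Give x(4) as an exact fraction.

h(−1) = 2, h(0) = −2. x(2) = 0 − (−2)·(0 − (−1))/((−2) − 2) = −1/2.
h(0) = −2, h(−1/2) = −1/4. x(3) = (−1/2) − (−1/4)·((−1/2) − 0)/((−1/4) − (−2)) = −4/7.
h(−1/2) = −1/4, h(−4/7) = 2/49. x(4) = (−4/7) − (2/49)·((−4/7) − (−1/2))/((2/49) − (−1/4)) = −32/57.

−32/57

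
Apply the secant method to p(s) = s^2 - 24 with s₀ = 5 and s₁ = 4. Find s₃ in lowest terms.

p(5) = 1, p(4) = -8. s₂ = 4 - (-8)·(4 - 5)/((-8) - 1) = 44/9.
p(4) = -8, p(44/9) = -8/81. s₃ = (44/9) - (-8/81)·((44/9) - 4)/((-8/81) - (-8)) = 49/10.

49/10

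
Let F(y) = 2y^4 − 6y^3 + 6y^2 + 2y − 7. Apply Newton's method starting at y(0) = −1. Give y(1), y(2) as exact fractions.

y(1) = −31/36, y(2) = −6273481/7499136

F'(y) = 8y^3 − 18y^2 + 12y + 2.
F(−1) = 5, F'(−1) = −36, so y(1) = (−1) − 5/(−36) = −31/36.
F(−31/36) = 552325/839808, F'(−31/36) = −19529/729, so y(2) = (−31/36) − (552325/839808)/(−19529/729) = −6273481/7499136.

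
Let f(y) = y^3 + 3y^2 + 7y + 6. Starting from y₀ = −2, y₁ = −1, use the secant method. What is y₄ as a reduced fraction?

−1319226/1058551

f(−2) = −4, f(−1) = 1. y₂ = (−1) − 1·((−1) − (−2))/(1 − (−4)) = −6/5.
f(−1) = 1, f(−6/5) = 24/125. y₃ = (−6/5) − (24/125)·((−6/5) − (−1))/((24/125) − 1) = −126/101.
f(−6/5) = 24/125, f(−126/101) = −5424/1030301. y₄ = (−126/101) − (−5424/1030301)·((−126/101) − (−6/5))/((−5424/1030301) − (24/125)) = −1319226/1058551.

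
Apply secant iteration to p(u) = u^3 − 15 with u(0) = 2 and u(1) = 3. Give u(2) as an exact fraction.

p(2) = −7, p(3) = 12. u(2) = 3 − 12·(3 − 2)/(12 − (−7)) = 45/19.

45/19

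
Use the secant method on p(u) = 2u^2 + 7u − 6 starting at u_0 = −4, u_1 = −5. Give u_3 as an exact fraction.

−526/125

p(−4) = −2, p(−5) = 9. u_2 = (−5) − 9·((−5) − (−4))/(9 − (−2)) = −46/11.
p(−5) = 9, p(−46/11) = −36/121. u_3 = (−46/11) − (−36/121)·((−46/11) − (−5))/((−36/121) − 9) = −526/125.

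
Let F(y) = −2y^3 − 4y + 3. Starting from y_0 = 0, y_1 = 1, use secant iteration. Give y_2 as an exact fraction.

F(0) = 3, F(1) = −3. y_2 = 1 − (−3)·(1 − 0)/((−3) − 3) = 1/2.

1/2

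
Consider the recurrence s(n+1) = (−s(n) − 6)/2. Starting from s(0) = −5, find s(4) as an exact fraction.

−35/16

s(1) = (−(−5) − 6)/2 = −1/2.
s(2) = (−(−1/2) − 6)/2 = −11/4.
s(3) = (−(−11/4) − 6)/2 = −13/8.
s(4) = (−(−13/8) − 6)/2 = −35/16.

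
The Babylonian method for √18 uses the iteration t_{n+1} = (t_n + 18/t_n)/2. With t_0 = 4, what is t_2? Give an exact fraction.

t_1 = (4 + 18/4)/2 = 17/4.
t_2 = (17/4 + 18/(17/4))/2 = 577/136.

577/136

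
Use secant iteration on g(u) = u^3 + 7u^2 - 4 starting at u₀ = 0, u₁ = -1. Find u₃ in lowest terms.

g(0) = -4, g(-1) = 2. u₂ = (-1) - 2·((-1) - 0)/(2 - (-4)) = -2/3.
g(-1) = 2, g(-2/3) = -32/27. u₃ = (-2/3) - (-32/27)·((-2/3) - (-1))/((-32/27) - 2) = -34/43.

-34/43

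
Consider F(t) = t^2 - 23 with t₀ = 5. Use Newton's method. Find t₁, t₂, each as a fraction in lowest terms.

t₁ = 24/5, t₂ = 1151/240

F'(t) = 2t.
F(5) = 2, F'(5) = 10, so t₁ = 5 - 2/10 = 24/5.
F(24/5) = 1/25, F'(24/5) = 48/5, so t₂ = (24/5) - (1/25)/(48/5) = 1151/240.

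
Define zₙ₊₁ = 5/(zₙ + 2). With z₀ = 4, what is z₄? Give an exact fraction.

320/213

z₁ = 5/(4 + 2) = 5/6.
z₂ = 5/(5/6 + 2) = 30/17.
z₃ = 5/(30/17 + 2) = 85/64.
z₄ = 5/(85/64 + 2) = 320/213.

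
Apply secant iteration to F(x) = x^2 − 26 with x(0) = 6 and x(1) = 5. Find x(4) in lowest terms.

31721/6221

F(6) = 10, F(5) = −1. x(2) = 5 − (−1)·(5 − 6)/((−1) − 10) = 56/11.
F(5) = −1, F(56/11) = −10/121. x(3) = (56/11) − (−10/121)·((56/11) − 5)/((−10/121) − (−1)) = 566/111.
F(56/11) = −10/121, F(566/111) = 10/12321. x(4) = (566/111) − (10/12321)·((566/111) − (56/11))/((10/12321) − (−10/121)) = 31721/6221.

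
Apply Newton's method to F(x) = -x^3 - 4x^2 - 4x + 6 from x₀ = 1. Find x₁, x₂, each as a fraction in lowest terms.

F'(x) = -3x^2 - 8x - 4.
F(1) = -3, F'(1) = -15, so x₁ = 1 - (-3)/(-15) = 4/5.
F(4/5) = -34/125, F'(4/5) = -308/25, so x₂ = (4/5) - (-34/125)/(-308/25) = 599/770.

x₁ = 4/5, x₂ = 599/770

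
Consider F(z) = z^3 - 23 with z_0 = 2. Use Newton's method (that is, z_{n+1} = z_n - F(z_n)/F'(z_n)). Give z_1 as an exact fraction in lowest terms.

F'(z) = 3z^2.
F(2) = -15, F'(2) = 12, so z_1 = 2 - (-15)/12 = 13/4.

13/4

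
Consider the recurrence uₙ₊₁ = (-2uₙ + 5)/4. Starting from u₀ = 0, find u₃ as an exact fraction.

u₁ = (-2·0 + 5)/4 = 5/4.
u₂ = (-2·(5/4) + 5)/4 = 5/8.
u₃ = (-2·(5/8) + 5)/4 = 15/16.

15/16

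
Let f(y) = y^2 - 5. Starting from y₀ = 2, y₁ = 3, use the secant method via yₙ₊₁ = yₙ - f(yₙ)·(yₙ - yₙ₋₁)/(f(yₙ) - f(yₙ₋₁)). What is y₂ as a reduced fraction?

11/5

f(2) = -1, f(3) = 4. y₂ = 3 - 4·(3 - 2)/(4 - (-1)) = 11/5.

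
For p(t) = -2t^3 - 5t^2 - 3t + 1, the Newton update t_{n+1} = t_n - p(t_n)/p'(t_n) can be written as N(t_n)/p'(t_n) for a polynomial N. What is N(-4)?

p'(t) = -6t^2 - 10t - 3.
N(t) = t·p'(t) - p(t) = t·(-6t^2 - 10t - 3) - (-2t^3 - 5t^2 - 3t + 1) = -4t^3 - 5t^2 - 1.
N(-4) = 175.

175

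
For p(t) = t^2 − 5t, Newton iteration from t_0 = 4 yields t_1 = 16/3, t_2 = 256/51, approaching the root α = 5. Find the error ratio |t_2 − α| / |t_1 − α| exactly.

1/17

t_1 − α = 16/3 − 5 = 1/3, so |t_1 − α| = 1/3.
t_2 − α = 256/51 − 5 = 1/51, so |t_2 − α| = 1/51.
Ratio = (1/51) / (1/3) = 1/17.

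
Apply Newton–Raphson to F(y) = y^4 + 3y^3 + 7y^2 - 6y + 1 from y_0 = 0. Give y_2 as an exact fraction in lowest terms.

F'(y) = 4y^3 + 9y^2 + 14y - 6.
F(0) = 1, F'(0) = -6, so y_1 = 0 - 1/(-6) = 1/6.
F(1/6) = 271/1296, F'(1/6) = -367/108, so y_2 = (1/6) - (271/1296)/(-367/108) = 335/1468.

335/1468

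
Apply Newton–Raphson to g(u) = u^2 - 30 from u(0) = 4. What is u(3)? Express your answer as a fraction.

g'(u) = 2u.
g(4) = -14, g'(4) = 8, so u(1) = 4 - (-14)/8 = 23/4.
g(23/4) = 49/16, g'(23/4) = 23/2, so u(2) = (23/4) - (49/16)/(23/2) = 1009/184.
g(1009/184) = 2401/33856, g'(1009/184) = 1009/92, so u(3) = (1009/184) - (2401/33856)/(1009/92) = 2033761/371312.

2033761/371312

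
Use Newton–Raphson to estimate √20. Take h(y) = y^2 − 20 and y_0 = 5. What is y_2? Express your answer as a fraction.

h'(y) = 2y.
h(5) = 5, h'(5) = 10, so y_1 = 5 − 5/10 = 9/2.
h(9/2) = 1/4, h'(9/2) = 9, so y_2 = (9/2) − (1/4)/9 = 161/36.

161/36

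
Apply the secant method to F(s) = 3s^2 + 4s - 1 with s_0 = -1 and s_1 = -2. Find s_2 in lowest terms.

-7/5

F(-1) = -2, F(-2) = 3. s_2 = (-2) - 3·((-2) - (-1))/(3 - (-2)) = -7/5.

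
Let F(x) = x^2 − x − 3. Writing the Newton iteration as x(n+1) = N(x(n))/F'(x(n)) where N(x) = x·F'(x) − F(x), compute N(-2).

7

F'(x) = 2x − 1.
N(x) = x·F'(x) − F(x) = x·(2x − 1) − (x^2 − x − 3) = x^2 + 3.
N(-2) = 7.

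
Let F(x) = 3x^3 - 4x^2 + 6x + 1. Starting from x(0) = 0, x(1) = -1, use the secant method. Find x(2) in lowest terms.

F(0) = 1, F(-1) = -12. x(2) = (-1) - (-12)·((-1) - 0)/((-12) - 1) = -1/13.

-1/13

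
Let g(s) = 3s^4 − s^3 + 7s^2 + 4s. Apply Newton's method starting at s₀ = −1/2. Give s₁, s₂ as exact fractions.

g'(s) = 12s^3 − 3s^2 + 14s + 4.
g(−1/2) = 1/16, g'(−1/2) = −21/4, so s₁ = (−1/2) − (1/16)/(−21/4) = −41/84.
g(−41/84) = 10127/5531904, g'(−41/84) = −122083/24696, so s₂ = (−41/84) − (10127/5531904)/(−122083/24696) = −3077911/6310752.

s₁ = −41/84, s₂ = −3077911/6310752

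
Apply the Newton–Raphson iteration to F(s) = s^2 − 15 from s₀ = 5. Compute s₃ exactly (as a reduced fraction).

1921/496

F'(s) = 2s.
F(5) = 10, F'(5) = 10, so s₁ = 5 − 10/10 = 4.
F(4) = 1, F'(4) = 8, so s₂ = 4 − 1/8 = 31/8.
F(31/8) = 1/64, F'(31/8) = 31/4, so s₃ = (31/8) − (1/64)/(31/4) = 1921/496.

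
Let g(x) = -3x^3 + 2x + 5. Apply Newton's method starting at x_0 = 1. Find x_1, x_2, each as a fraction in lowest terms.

g'(x) = -9x^2 + 2.
g(1) = 4, g'(1) = -7, so x_1 = 1 - 4/(-7) = 11/7.
g(11/7) = -1200/343, g'(11/7) = -991/49, so x_2 = (11/7) - (-1200/343)/(-991/49) = 9701/6937.

x_1 = 11/7, x_2 = 9701/6937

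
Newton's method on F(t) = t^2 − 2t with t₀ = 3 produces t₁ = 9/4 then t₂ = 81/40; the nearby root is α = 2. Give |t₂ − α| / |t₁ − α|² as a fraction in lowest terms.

2/5

t₁ − α = 9/4 − 2 = 1/4, so |t₁ − α| = 1/4.
t₂ − α = 81/40 − 2 = 1/40, so |t₂ − α| = 1/40.
|t₁ − α|² = 1/16.
Ratio = (1/40) / (1/16) = 2/5.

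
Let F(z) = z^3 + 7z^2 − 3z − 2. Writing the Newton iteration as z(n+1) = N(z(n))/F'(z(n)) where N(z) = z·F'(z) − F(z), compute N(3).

F'(z) = 3z^2 + 14z − 3.
N(z) = z·F'(z) − F(z) = z·(3z^2 + 14z − 3) − (z^3 + 7z^2 − 3z − 2) = 2z^3 + 7z^2 + 2.
N(3) = 119.

119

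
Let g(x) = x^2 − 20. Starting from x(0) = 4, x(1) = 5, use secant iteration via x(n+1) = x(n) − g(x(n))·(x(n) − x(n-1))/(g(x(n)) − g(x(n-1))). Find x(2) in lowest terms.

40/9

g(4) = −4, g(5) = 5. x(2) = 5 − 5·(5 − 4)/(5 − (−4)) = 40/9.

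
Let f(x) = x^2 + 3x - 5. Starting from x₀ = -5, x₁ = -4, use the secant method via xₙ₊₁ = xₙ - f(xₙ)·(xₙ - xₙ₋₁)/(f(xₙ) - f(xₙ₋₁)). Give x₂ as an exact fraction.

f(-5) = 5, f(-4) = -1. x₂ = (-4) - (-1)·((-4) - (-5))/((-1) - 5) = -25/6.

-25/6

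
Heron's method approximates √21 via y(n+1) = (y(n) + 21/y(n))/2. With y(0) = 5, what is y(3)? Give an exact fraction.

277727/60605

y(1) = (5 + 21/5)/2 = 23/5.
y(2) = (23/5 + 21/(23/5))/2 = 527/115.
y(3) = (527/115 + 21/(527/115))/2 = 277727/60605.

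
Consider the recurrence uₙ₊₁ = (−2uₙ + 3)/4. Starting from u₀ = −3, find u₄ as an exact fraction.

9/32

u₁ = (−2·(−3) + 3)/4 = 9/4.
u₂ = (−2·(9/4) + 3)/4 = −3/8.
u₃ = (−2·(−3/8) + 3)/4 = 15/16.
u₄ = (−2·(15/16) + 3)/4 = 9/32.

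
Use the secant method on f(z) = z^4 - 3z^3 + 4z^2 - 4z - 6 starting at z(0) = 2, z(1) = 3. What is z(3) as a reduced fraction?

4299/1817

f(2) = -6, f(3) = 18. z(2) = 3 - 18·(3 - 2)/(18 - (-6)) = 9/4.
f(3) = 18, f(9/4) = -843/256. z(3) = (9/4) - (-843/256)·((9/4) - 3)/((-843/256) - 18) = 4299/1817.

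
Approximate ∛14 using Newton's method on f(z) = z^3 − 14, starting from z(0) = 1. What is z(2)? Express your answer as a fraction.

f'(z) = 3z^2.
f(1) = −13, f'(1) = 3, so z(1) = 1 − (−13)/3 = 16/3.
f(16/3) = 3718/27, f'(16/3) = 256/3, so z(2) = (16/3) − (3718/27)/(256/3) = 4285/1152.

4285/1152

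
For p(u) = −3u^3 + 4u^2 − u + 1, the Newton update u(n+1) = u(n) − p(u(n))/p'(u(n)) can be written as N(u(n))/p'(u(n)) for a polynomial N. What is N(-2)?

p'(u) = −9u^2 + 8u − 1.
N(u) = u·p'(u) − p(u) = u·(−9u^2 + 8u − 1) − (−3u^3 + 4u^2 − u + 1) = −6u^3 + 4u^2 − 1.
N(-2) = 63.

63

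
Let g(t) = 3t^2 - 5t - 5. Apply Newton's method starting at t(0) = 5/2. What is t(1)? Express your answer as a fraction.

19/8

g'(t) = 6t - 5.
g(5/2) = 5/4, g'(5/2) = 10, so t(1) = (5/2) - (5/4)/10 = 19/8.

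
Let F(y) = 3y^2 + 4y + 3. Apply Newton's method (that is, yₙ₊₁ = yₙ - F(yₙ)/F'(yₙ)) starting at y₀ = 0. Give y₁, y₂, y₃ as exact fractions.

F'(y) = 6y + 4.
F(0) = 3, F'(0) = 4, so y₁ = 0 - 3/4 = -3/4.
F(-3/4) = 27/16, F'(-3/4) = -1/2, so y₂ = (-3/4) - (27/16)/(-1/2) = 21/8.
F(21/8) = 2187/64, F'(21/8) = 79/4, so y₃ = (21/8) - (2187/64)/(79/4) = 1131/1264.

y₁ = -3/4, y₂ = 21/8, y₃ = 1131/1264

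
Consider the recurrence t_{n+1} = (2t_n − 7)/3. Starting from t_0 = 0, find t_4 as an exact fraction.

t_1 = (2·0 − 7)/3 = −7/3.
t_2 = (2·(−7/3) − 7)/3 = −35/9.
t_3 = (2·(−35/9) − 7)/3 = −133/27.
t_4 = (2·(−133/27) − 7)/3 = −455/81.

−455/81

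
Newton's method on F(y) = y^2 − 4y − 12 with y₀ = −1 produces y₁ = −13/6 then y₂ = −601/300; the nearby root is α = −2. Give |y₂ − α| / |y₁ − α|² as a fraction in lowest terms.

y₁ − α = −13/6 − (−2) = −13/6 + 2 = −1/6, so |y₁ − α| = 1/6.
y₂ − α = −601/300 − (−2) = −601/300 + 2 = −1/300, so |y₂ − α| = 1/300.
|y₁ − α|² = 1/36.
Ratio = (1/300) / (1/36) = 3/25.

3/25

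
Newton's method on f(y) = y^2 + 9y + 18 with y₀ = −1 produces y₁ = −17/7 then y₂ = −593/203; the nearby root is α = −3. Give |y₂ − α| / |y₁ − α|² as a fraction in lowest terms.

y₁ − α = −17/7 − (−3) = −17/7 + 3 = 4/7, so |y₁ − α| = 4/7.
y₂ − α = −593/203 − (−3) = −593/203 + 3 = 16/203, so |y₂ − α| = 16/203.
|y₁ − α|² = 16/49.
Ratio = (16/203) / (16/49) = 7/29.

7/29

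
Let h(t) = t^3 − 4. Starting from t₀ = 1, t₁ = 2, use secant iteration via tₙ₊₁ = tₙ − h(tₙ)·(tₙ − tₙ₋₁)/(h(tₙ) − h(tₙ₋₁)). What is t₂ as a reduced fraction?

h(1) = −3, h(2) = 4. t₂ = 2 − 4·(2 − 1)/(4 − (−3)) = 10/7.

10/7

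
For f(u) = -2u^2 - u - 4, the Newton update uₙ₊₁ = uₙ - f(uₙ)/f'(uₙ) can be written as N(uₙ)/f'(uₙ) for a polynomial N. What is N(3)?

-14

f'(u) = -4u - 1.
N(u) = u·f'(u) - f(u) = u·(-4u - 1) - (-2u^2 - u - 4) = -2u^2 + 4.
N(3) = -14.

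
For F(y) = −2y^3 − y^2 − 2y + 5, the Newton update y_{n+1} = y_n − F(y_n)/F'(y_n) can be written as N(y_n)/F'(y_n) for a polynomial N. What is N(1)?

−10

F'(y) = −6y^2 − 2y − 2.
N(y) = y·F'(y) − F(y) = y·(−6y^2 − 2y − 2) − (−2y^3 − y^2 − 2y + 5) = −4y^3 − y^2 − 5.
N(1) = −10.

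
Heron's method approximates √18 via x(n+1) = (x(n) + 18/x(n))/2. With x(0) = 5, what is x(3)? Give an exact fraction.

x(1) = (5 + 18/5)/2 = 43/10.
x(2) = (43/10 + 18/(43/10))/2 = 3649/860.
x(3) = (3649/860 + 18/(3649/860))/2 = 26628001/6276280.

26628001/6276280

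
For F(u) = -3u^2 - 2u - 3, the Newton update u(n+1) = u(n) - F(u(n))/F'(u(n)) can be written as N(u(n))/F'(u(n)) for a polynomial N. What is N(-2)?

F'(u) = -6u - 2.
N(u) = u·F'(u) - F(u) = u·(-6u - 2) - (-3u^2 - 2u - 3) = -3u^2 + 3.
N(-2) = -9.

-9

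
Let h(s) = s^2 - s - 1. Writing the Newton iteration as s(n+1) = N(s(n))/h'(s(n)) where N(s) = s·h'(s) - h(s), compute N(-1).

h'(s) = 2s - 1.
N(s) = s·h'(s) - h(s) = s·(2s - 1) - (s^2 - s - 1) = s^2 + 1.
N(-1) = 2.

2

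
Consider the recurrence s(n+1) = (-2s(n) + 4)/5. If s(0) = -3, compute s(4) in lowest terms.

12/25

s(1) = (-2·(-3) + 4)/5 = 2.
s(2) = (-2·2 + 4)/5 = 0.
s(3) = (-2·0 + 4)/5 = 4/5.
s(4) = (-2·(4/5) + 4)/5 = 12/25.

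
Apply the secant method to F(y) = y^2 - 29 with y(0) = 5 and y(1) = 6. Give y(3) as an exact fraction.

673/125

F(5) = -4, F(6) = 7. y(2) = 6 - 7·(6 - 5)/(7 - (-4)) = 59/11.
F(6) = 7, F(59/11) = -28/121. y(3) = (59/11) - (-28/121)·((59/11) - 6)/((-28/121) - 7) = 673/125.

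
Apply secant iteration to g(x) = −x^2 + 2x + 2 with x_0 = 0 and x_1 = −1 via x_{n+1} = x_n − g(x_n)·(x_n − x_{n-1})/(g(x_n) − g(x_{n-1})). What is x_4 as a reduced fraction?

g(0) = 2, g(−1) = −1. x_2 = (−1) − (−1)·((−1) − 0)/((−1) − 2) = −2/3.
g(−1) = −1, g(−2/3) = 2/9. x_3 = (−2/3) − (2/9)·((−2/3) − (−1))/((2/9) − (−1)) = −8/11.
g(−2/3) = 2/9, g(−8/11) = 2/121. x_4 = (−8/11) − (2/121)·((−8/11) − (−2/3))/((2/121) − (2/9)) = −41/56.

−41/56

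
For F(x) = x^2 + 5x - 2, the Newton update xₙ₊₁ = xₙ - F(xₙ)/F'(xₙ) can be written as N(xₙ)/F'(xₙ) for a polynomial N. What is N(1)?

3

F'(x) = 2x + 5.
N(x) = x·F'(x) - F(x) = x·(2x + 5) - (x^2 + 5x - 2) = x^2 + 2.
N(1) = 3.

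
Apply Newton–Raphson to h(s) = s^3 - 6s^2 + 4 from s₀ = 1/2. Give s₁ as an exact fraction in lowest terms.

h'(s) = 3s^2 - 12s.
h(1/2) = 21/8, h'(1/2) = -21/4, so s₁ = (1/2) - (21/8)/(-21/4) = 1.

1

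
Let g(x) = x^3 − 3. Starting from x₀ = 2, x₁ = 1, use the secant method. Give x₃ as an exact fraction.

291/193

g(2) = 5, g(1) = −2. x₂ = 1 − (−2)·(1 − 2)/((−2) − 5) = 9/7.
g(1) = −2, g(9/7) = −300/343. x₃ = (9/7) − (−300/343)·((9/7) − 1)/((−300/343) − (−2)) = 291/193.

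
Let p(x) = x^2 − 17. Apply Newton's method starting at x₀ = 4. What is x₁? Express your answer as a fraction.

p'(x) = 2x.
p(4) = −1, p'(4) = 8, so x₁ = 4 − (−1)/8 = 33/8.

33/8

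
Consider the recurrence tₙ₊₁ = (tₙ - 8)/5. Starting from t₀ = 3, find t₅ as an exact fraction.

-1249/625

t₁ = (3 - 8)/5 = -1.
t₂ = ((-1) - 8)/5 = -9/5.
t₃ = ((-9/5) - 8)/5 = -49/25.
t₄ = ((-49/25) - 8)/5 = -249/125.
t₅ = ((-249/125) - 8)/5 = -1249/625.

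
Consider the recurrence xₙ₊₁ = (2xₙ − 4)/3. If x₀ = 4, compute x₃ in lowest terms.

−44/27

x₁ = (2·4 − 4)/3 = 4/3.
x₂ = (2·(4/3) − 4)/3 = −4/9.
x₃ = (2·(−4/9) − 4)/3 = −44/27.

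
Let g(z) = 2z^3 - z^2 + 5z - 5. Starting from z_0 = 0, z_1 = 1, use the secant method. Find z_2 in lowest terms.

5/6

g(0) = -5, g(1) = 1. z_2 = 1 - 1·(1 - 0)/(1 - (-5)) = 5/6.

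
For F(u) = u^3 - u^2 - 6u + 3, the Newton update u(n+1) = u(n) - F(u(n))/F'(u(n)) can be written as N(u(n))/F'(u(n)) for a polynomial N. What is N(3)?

42

F'(u) = 3u^2 - 2u - 6.
N(u) = u·F'(u) - F(u) = u·(3u^2 - 2u - 6) - (u^3 - u^2 - 6u + 3) = 2u^3 - u^2 - 3.
N(3) = 42.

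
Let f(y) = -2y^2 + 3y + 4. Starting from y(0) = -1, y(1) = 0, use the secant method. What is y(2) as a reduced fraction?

f(-1) = -1, f(0) = 4. y(2) = 0 - 4·(0 - (-1))/(4 - (-1)) = -4/5.

-4/5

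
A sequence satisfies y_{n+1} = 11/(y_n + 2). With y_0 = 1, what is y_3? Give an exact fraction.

187/67

y_1 = 11/(1 + 2) = 11/3.
y_2 = 11/(11/3 + 2) = 33/17.
y_3 = 11/(33/17 + 2) = 187/67.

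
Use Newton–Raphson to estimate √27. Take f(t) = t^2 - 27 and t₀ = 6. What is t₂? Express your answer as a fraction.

f'(t) = 2t.
f(6) = 9, f'(6) = 12, so t₁ = 6 - 9/12 = 21/4.
f(21/4) = 9/16, f'(21/4) = 21/2, so t₂ = (21/4) - (9/16)/(21/2) = 291/56.

291/56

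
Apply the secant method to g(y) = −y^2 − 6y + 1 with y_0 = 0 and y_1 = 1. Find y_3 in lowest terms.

4/25

g(0) = 1, g(1) = −6. y_2 = 1 − (−6)·(1 − 0)/((−6) − 1) = 1/7.
g(1) = −6, g(1/7) = 6/49. y_3 = (1/7) − (6/49)·((1/7) − 1)/((6/49) − (−6)) = 4/25.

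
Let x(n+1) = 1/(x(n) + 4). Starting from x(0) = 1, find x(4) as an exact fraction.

89/377

x(1) = 1/(1 + 4) = 1/5.
x(2) = 1/(1/5 + 4) = 5/21.
x(3) = 1/(5/21 + 4) = 21/89.
x(4) = 1/(21/89 + 4) = 89/377.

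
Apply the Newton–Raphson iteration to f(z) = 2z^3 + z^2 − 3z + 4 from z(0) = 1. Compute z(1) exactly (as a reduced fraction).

f'(z) = 6z^2 + 2z − 3.
f(1) = 4, f'(1) = 5, so z(1) = 1 − 4/5 = 1/5.

1/5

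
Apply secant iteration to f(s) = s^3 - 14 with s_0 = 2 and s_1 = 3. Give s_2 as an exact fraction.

44/19

f(2) = -6, f(3) = 13. s_2 = 3 - 13·(3 - 2)/(13 - (-6)) = 44/19.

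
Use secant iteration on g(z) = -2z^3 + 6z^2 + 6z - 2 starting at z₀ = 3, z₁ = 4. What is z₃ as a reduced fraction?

g(3) = 16, g(4) = -10. z₂ = 4 - (-10)·(4 - 3)/((-10) - 16) = 47/13.
g(4) = -10, g(47/13) = 7920/2197. z₃ = (47/13) - (7920/2197)·((47/13) - 4)/((7920/2197) - (-10)) = 11111/2989.

11111/2989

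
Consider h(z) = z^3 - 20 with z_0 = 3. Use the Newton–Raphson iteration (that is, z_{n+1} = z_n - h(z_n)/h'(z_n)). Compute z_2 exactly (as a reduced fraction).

h'(z) = 3z^2.
h(3) = 7, h'(3) = 27, so z_1 = 3 - 7/27 = 74/27.
h(74/27) = 11564/19683, h'(74/27) = 5476/243, so z_2 = (74/27) - (11564/19683)/(5476/243) = 301027/110889.

301027/110889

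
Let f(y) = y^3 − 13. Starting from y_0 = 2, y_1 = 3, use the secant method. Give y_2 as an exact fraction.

43/19

f(2) = −5, f(3) = 14. y_2 = 3 − 14·(3 − 2)/(14 − (−5)) = 43/19.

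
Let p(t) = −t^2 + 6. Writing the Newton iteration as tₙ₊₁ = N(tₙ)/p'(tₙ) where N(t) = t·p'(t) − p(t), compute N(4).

−22

p'(t) = −2t.
N(t) = t·p'(t) − p(t) = t·(−2t) − (−t^2 + 6) = −t^2 − 6.
N(4) = −22.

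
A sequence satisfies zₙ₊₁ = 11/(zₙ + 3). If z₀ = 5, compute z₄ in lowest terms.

2123/964

z₁ = 11/(5 + 3) = 11/8.
z₂ = 11/(11/8 + 3) = 88/35.
z₃ = 11/(88/35 + 3) = 385/193.
z₄ = 11/(385/193 + 3) = 2123/964.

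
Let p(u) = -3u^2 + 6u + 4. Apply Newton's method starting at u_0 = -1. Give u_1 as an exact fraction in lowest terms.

-7/12

p'(u) = -6u + 6.
p(-1) = -5, p'(-1) = 12, so u_1 = (-1) - (-5)/12 = -7/12.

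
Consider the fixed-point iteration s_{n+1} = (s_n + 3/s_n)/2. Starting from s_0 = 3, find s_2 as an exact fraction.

s_1 = (3 + 3/3)/2 = 2.
s_2 = (2 + 3/2)/2 = 7/4.

7/4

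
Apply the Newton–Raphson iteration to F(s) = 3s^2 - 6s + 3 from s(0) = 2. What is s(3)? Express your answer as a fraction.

F'(s) = 6s - 6.
F(2) = 3, F'(2) = 6, so s(1) = 2 - 3/6 = 3/2.
F(3/2) = 3/4, F'(3/2) = 3, so s(2) = (3/2) - (3/4)/3 = 5/4.
F(5/4) = 3/16, F'(5/4) = 3/2, so s(3) = (5/4) - (3/16)/(3/2) = 9/8.

9/8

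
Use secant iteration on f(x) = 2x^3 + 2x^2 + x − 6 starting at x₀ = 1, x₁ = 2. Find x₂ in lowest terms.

f(1) = −1, f(2) = 20. x₂ = 2 − 20·(2 − 1)/(20 − (−1)) = 22/21.

22/21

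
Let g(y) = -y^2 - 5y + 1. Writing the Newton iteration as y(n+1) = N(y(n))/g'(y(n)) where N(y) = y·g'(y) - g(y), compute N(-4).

g'(y) = -2y - 5.
N(y) = y·g'(y) - g(y) = y·(-2y - 5) - (-y^2 - 5y + 1) = -y^2 - 1.
N(-4) = -17.

-17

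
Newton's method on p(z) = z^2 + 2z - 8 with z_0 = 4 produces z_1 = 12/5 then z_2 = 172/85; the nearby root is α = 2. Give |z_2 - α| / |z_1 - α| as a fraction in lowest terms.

1/17

z_1 - α = 12/5 - 2 = 2/5, so |z_1 - α| = 2/5.
z_2 - α = 172/85 - 2 = 2/85, so |z_2 - α| = 2/85.
Ratio = (2/85) / (2/5) = 1/17.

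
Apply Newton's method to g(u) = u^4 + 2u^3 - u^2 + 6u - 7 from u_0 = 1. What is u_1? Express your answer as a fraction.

13/14

g'(u) = 4u^3 + 6u^2 - 2u + 6.
g(1) = 1, g'(1) = 14, so u_1 = 1 - 1/14 = 13/14.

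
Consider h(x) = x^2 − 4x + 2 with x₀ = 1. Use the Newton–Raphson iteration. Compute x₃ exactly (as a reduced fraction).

239/408

h'(x) = 2x − 4.
h(1) = −1, h'(1) = −2, so x₁ = 1 − (−1)/(−2) = 1/2.
h(1/2) = 1/4, h'(1/2) = −3, so x₂ = (1/2) − (1/4)/(−3) = 7/12.
h(7/12) = 1/144, h'(7/12) = −17/6, so x₃ = (7/12) − (1/144)/(−17/6) = 239/408.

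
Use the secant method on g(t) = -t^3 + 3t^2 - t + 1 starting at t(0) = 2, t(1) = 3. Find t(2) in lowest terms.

g(2) = 3, g(3) = -2. t(2) = 3 - (-2)·(3 - 2)/((-2) - 3) = 13/5.

13/5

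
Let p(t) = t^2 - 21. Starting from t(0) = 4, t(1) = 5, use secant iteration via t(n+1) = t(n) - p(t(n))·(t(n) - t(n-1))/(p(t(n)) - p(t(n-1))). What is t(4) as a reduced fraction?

p(4) = -5, p(5) = 4. t(2) = 5 - 4·(5 - 4)/(4 - (-5)) = 41/9.
p(5) = 4, p(41/9) = -20/81. t(3) = (41/9) - (-20/81)·((41/9) - 5)/((-20/81) - 4) = 197/43.
p(41/9) = -20/81, p(197/43) = -20/1849. t(4) = (197/43) - (-20/1849)·((197/43) - (41/9))/((-20/1849) - (-20/81)) = 4051/884.

4051/884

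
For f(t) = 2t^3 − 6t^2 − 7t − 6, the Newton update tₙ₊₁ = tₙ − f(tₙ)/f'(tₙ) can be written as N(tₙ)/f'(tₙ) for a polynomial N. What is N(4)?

166

f'(t) = 6t^2 − 12t − 7.
N(t) = t·f'(t) − f(t) = t·(6t^2 − 12t − 7) − (2t^3 − 6t^2 − 7t − 6) = 4t^3 − 6t^2 + 6.
N(4) = 166.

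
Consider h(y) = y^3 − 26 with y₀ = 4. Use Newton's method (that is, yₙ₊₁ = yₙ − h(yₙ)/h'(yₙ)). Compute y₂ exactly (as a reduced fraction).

636245/213444

h'(y) = 3y^2.
h(4) = 38, h'(4) = 48, so y₁ = 4 − 38/48 = 77/24.
h(77/24) = 97109/13824, h'(77/24) = 5929/192, so y₂ = (77/24) − (97109/13824)/(5929/192) = 636245/213444.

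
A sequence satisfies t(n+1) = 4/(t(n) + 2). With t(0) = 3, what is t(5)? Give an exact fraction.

38/31

t(1) = 4/(3 + 2) = 4/5.
t(2) = 4/(4/5 + 2) = 10/7.
t(3) = 4/(10/7 + 2) = 7/6.
t(4) = 4/(7/6 + 2) = 24/19.
t(5) = 4/(24/19 + 2) = 38/31.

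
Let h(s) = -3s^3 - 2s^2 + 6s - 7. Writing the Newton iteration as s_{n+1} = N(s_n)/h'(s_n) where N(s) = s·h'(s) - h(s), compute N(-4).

h'(s) = -9s^2 - 4s + 6.
N(s) = s·h'(s) - h(s) = s·(-9s^2 - 4s + 6) - (-3s^3 - 2s^2 + 6s - 7) = -6s^3 - 2s^2 + 7.
N(-4) = 359.

359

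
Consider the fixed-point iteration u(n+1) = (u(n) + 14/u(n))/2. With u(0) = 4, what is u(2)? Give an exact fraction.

u(1) = (4 + 14/4)/2 = 15/4.
u(2) = (15/4 + 14/(15/4))/2 = 449/120.

449/120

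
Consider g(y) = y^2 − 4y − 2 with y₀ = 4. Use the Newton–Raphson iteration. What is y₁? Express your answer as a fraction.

9/2

g'(y) = 2y − 4.
g(4) = −2, g'(4) = 4, so y₁ = 4 − (−2)/4 = 9/2.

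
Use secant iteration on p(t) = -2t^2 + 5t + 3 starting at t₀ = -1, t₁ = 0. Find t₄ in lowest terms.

p(-1) = -4, p(0) = 3. t₂ = 0 - 3·(0 - (-1))/(3 - (-4)) = -3/7.
p(0) = 3, p(-3/7) = 24/49. t₃ = (-3/7) - (24/49)·((-3/7) - 0)/((24/49) - 3) = -21/41.
p(-3/7) = 24/49, p(-21/41) = -144/1681. t₄ = (-21/41) - (-144/1681)·((-21/41) - (-3/7))/((-144/1681) - (24/49)) = -987/1975.

-987/1975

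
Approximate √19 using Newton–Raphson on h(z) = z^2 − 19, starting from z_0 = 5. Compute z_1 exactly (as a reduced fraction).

h'(z) = 2z.
h(5) = 6, h'(5) = 10, so z_1 = 5 − 6/10 = 22/5.

22/5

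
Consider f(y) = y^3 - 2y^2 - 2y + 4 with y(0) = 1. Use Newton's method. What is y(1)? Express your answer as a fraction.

4/3

f'(y) = 3y^2 - 4y - 2.
f(1) = 1, f'(1) = -3, so y(1) = 1 - 1/(-3) = 4/3.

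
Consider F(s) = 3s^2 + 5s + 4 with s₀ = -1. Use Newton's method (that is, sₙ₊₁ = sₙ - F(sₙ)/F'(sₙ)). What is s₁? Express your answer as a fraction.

1

F'(s) = 6s + 5.
F(-1) = 2, F'(-1) = -1, so s₁ = (-1) - 2/(-1) = 1.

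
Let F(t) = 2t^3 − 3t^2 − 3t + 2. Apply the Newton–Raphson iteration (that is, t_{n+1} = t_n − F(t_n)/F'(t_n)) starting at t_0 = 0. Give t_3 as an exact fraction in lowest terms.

F'(t) = 6t^2 − 6t − 3.
F(0) = 2, F'(0) = −3, so t_1 = 0 − 2/(−3) = 2/3.
F(2/3) = −20/27, F'(2/3) = −13/3, so t_2 = (2/3) − (−20/27)/(−13/3) = 58/117.
F(58/117) = 30800/1601613, F'(58/117) = −20533/4563, so t_3 = (58/117) − (30800/1601613)/(−20533/4563) = 3603542/7207083.

3603542/7207083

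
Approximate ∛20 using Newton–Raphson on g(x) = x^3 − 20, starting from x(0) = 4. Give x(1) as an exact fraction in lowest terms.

37/12

g'(x) = 3x^2.
g(4) = 44, g'(4) = 48, so x(1) = 4 − 44/48 = 37/12.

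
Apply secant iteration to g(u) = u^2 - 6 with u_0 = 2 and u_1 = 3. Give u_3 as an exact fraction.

22/9

g(2) = -2, g(3) = 3. u_2 = 3 - 3·(3 - 2)/(3 - (-2)) = 12/5.
g(3) = 3, g(12/5) = -6/25. u_3 = (12/5) - (-6/25)·((12/5) - 3)/((-6/25) - 3) = 22/9.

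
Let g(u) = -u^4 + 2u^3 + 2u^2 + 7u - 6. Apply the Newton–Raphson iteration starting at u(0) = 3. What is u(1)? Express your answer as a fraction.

111/35

g'(u) = -4u^3 + 6u^2 + 4u + 7.
g(3) = 6, g'(3) = -35, so u(1) = 3 - 6/(-35) = 111/35.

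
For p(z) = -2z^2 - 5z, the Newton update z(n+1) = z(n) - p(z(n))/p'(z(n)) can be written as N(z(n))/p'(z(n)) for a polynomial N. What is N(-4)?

p'(z) = -4z - 5.
N(z) = z·p'(z) - p(z) = z·(-4z - 5) - (-2z^2 - 5z) = -2z^2.
N(-4) = -32.

-32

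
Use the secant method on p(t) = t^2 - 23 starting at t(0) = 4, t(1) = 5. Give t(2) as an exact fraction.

p(4) = -7, p(5) = 2. t(2) = 5 - 2·(5 - 4)/(2 - (-7)) = 43/9.

43/9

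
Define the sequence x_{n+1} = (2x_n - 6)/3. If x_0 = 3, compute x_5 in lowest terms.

x_1 = (2·3 - 6)/3 = 0.
x_2 = (2·0 - 6)/3 = -2.
x_3 = (2·(-2) - 6)/3 = -10/3.
x_4 = (2·(-10/3) - 6)/3 = -38/9.
x_5 = (2·(-38/9) - 6)/3 = -130/27.

-130/27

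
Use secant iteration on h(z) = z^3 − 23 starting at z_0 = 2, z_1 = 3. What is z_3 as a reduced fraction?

h(2) = −15, h(3) = 4. z_2 = 3 − 4·(3 − 2)/(4 − (−15)) = 53/19.
h(3) = 4, h(53/19) = −8880/6859. z_3 = (53/19) − (−8880/6859)·((53/19) − 3)/((−8880/6859) − 4) = 25793/9079.

25793/9079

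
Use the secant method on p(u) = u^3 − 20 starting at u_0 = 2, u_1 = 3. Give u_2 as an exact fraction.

50/19

p(2) = −12, p(3) = 7. u_2 = 3 − 7·(3 − 2)/(7 − (−12)) = 50/19.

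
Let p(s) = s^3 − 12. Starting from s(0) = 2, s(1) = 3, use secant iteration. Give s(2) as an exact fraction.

42/19

p(2) = −4, p(3) = 15. s(2) = 3 − 15·(3 − 2)/(15 − (−4)) = 42/19.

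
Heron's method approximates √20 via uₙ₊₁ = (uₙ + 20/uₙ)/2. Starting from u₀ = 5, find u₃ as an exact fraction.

u₁ = (5 + 20/5)/2 = 9/2.
u₂ = (9/2 + 20/(9/2))/2 = 161/36.
u₃ = (161/36 + 20/(161/36))/2 = 51841/11592.

51841/11592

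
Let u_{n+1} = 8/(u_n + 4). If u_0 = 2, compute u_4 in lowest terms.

u_1 = 8/(2 + 4) = 4/3.
u_2 = 8/(4/3 + 4) = 3/2.
u_3 = 8/(3/2 + 4) = 16/11.
u_4 = 8/(16/11 + 4) = 22/15.

22/15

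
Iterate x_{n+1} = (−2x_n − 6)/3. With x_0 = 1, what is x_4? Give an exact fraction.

−62/81

x_1 = (−2·1 − 6)/3 = −8/3.
x_2 = (−2·(−8/3) − 6)/3 = −2/9.
x_3 = (−2·(−2/9) − 6)/3 = −50/27.
x_4 = (−2·(−50/27) − 6)/3 = −62/81.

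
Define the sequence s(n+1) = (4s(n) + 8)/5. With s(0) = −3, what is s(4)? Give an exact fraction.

s(1) = (4·(−3) + 8)/5 = −4/5.
s(2) = (4·(−4/5) + 8)/5 = 24/25.
s(3) = (4·(24/25) + 8)/5 = 296/125.
s(4) = (4·(296/125) + 8)/5 = 2184/625.

2184/625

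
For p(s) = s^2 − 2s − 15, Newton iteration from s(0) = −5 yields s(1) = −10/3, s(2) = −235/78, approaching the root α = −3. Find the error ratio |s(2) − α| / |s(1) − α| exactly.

s(1) − α = −10/3 − (−3) = −10/3 + 3 = −1/3, so |s(1) − α| = 1/3.
s(2) − α = −235/78 − (−3) = −235/78 + 3 = −1/78, so |s(2) − α| = 1/78.
Ratio = (1/78) / (1/3) = 1/26.

1/26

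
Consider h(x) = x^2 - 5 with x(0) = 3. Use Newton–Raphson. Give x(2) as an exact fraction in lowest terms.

h'(x) = 2x.
h(3) = 4, h'(3) = 6, so x(1) = 3 - 4/6 = 7/3.
h(7/3) = 4/9, h'(7/3) = 14/3, so x(2) = (7/3) - (4/9)/(14/3) = 47/21.

47/21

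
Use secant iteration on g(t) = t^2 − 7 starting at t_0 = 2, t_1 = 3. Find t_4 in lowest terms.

971/367

g(2) = −3, g(3) = 2. t_2 = 3 − 2·(3 − 2)/(2 − (−3)) = 13/5.
g(3) = 2, g(13/5) = −6/25. t_3 = (13/5) − (−6/25)·((13/5) − 3)/((−6/25) − 2) = 37/14.
g(13/5) = −6/25, g(37/14) = −3/196. t_4 = (37/14) − (−3/196)·((37/14) − (13/5))/((−3/196) − (−6/25)) = 971/367.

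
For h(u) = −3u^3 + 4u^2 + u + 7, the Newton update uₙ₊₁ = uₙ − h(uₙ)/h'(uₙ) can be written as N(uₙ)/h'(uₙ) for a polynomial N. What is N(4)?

h'(u) = −9u^2 + 8u + 1.
N(u) = u·h'(u) − h(u) = u·(−9u^2 + 8u + 1) − (−3u^3 + 4u^2 + u + 7) = −6u^3 + 4u^2 − 7.
N(4) = −327.

−327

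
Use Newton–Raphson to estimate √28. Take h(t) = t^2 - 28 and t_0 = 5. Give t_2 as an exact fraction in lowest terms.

h'(t) = 2t.
h(5) = -3, h'(5) = 10, so t_1 = 5 - (-3)/10 = 53/10.
h(53/10) = 9/100, h'(53/10) = 53/5, so t_2 = (53/10) - (9/100)/(53/5) = 5609/1060.

5609/1060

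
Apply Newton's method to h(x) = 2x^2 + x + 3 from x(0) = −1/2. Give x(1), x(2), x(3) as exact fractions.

x(1) = 5/2, x(2) = 19/22, x(3) = −365/1078

h'(x) = 4x + 1.
h(−1/2) = 3, h'(−1/2) = −1, so x(1) = (−1/2) − 3/(−1) = 5/2.
h(5/2) = 18, h'(5/2) = 11, so x(2) = (5/2) − 18/11 = 19/22.
h(19/22) = 648/121, h'(19/22) = 49/11, so x(3) = (19/22) − (648/121)/(49/11) = −365/1078.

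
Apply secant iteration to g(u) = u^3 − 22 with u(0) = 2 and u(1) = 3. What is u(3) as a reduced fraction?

g(2) = −14, g(3) = 5. u(2) = 3 − 5·(3 − 2)/(5 − (−14)) = 52/19.
g(3) = 5, g(52/19) = −10290/6859. u(3) = (52/19) − (−10290/6859)·((52/19) − 3)/((−10290/6859) − 5) = 24946/8917.

24946/8917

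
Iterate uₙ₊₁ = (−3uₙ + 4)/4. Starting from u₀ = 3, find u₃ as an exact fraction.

u₁ = (−3·3 + 4)/4 = −5/4.
u₂ = (−3·(−5/4) + 4)/4 = 31/16.
u₃ = (−3·(31/16) + 4)/4 = −29/64.

−29/64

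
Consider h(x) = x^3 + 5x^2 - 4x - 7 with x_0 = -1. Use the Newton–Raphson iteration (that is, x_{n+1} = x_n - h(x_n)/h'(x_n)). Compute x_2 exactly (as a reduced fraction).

-12817/14124

h'(x) = 3x^2 + 10x - 4.
h(-1) = 1, h'(-1) = -11, so x_1 = (-1) - 1/(-11) = -10/11.
h(-10/11) = 23/1331, h'(-10/11) = -1284/121, so x_2 = (-10/11) - (23/1331)/(-1284/121) = -12817/14124.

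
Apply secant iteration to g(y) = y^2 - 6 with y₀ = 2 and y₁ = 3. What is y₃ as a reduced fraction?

g(2) = -2, g(3) = 3. y₂ = 3 - 3·(3 - 2)/(3 - (-2)) = 12/5.
g(3) = 3, g(12/5) = -6/25. y₃ = (12/5) - (-6/25)·((12/5) - 3)/((-6/25) - 3) = 22/9.

22/9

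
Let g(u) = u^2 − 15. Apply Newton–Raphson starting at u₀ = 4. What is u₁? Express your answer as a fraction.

g'(u) = 2u.
g(4) = 1, g'(4) = 8, so u₁ = 4 − 1/8 = 31/8.

31/8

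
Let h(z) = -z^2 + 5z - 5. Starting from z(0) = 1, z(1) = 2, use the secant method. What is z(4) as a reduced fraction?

h(1) = -1, h(2) = 1. z(2) = 2 - 1·(2 - 1)/(1 - (-1)) = 3/2.
h(2) = 1, h(3/2) = 1/4. z(3) = (3/2) - (1/4)·((3/2) - 2)/((1/4) - 1) = 4/3.
h(3/2) = 1/4, h(4/3) = -1/9. z(4) = (4/3) - (-1/9)·((4/3) - (3/2))/((-1/9) - (1/4)) = 18/13.

18/13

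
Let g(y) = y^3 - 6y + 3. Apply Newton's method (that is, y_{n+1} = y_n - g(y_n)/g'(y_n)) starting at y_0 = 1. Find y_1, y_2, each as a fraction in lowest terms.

y_1 = 1/3, y_2 = 79/153

g'(y) = 3y^2 - 6.
g(1) = -2, g'(1) = -3, so y_1 = 1 - (-2)/(-3) = 1/3.
g(1/3) = 28/27, g'(1/3) = -17/3, so y_2 = (1/3) - (28/27)/(-17/3) = 79/153.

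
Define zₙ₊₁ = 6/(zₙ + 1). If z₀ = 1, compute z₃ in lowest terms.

12/5

z₁ = 6/(1 + 1) = 3.
z₂ = 6/(3 + 1) = 3/2.
z₃ = 6/(3/2 + 1) = 12/5.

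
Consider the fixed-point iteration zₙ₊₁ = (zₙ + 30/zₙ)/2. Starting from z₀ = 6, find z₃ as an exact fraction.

z₁ = (6 + 30/6)/2 = 11/2.
z₂ = (11/2 + 30/(11/2))/2 = 241/44.
z₃ = (241/44 + 30/(241/44))/2 = 116161/21208.

116161/21208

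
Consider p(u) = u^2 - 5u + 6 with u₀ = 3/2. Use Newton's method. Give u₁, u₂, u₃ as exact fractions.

u₁ = 15/8, u₂ = 159/80, u₃ = 13119/6560

p'(u) = 2u - 5.
p(3/2) = 3/4, p'(3/2) = -2, so u₁ = (3/2) - (3/4)/(-2) = 15/8.
p(15/8) = 9/64, p'(15/8) = -5/4, so u₂ = (15/8) - (9/64)/(-5/4) = 159/80.
p(159/80) = 81/6400, p'(159/80) = -41/40, so u₃ = (159/80) - (81/6400)/(-41/40) = 13119/6560.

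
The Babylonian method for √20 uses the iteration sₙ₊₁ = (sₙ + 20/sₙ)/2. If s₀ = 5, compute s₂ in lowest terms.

s₁ = (5 + 20/5)/2 = 9/2.
s₂ = (9/2 + 20/(9/2))/2 = 161/36.

161/36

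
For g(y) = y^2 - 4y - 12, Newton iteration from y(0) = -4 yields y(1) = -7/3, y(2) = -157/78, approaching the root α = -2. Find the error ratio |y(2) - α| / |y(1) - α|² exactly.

y(1) - α = -7/3 - (-2) = -7/3 + 2 = -1/3, so |y(1) - α| = 1/3.
y(2) - α = -157/78 - (-2) = -157/78 + 2 = -1/78, so |y(2) - α| = 1/78.
|y(1) - α|² = 1/9.
Ratio = (1/78) / (1/9) = 3/26.

3/26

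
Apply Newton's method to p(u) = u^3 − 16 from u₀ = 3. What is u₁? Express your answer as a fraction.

70/27

p'(u) = 3u^2.
p(3) = 11, p'(3) = 27, so u₁ = 3 − 11/27 = 70/27.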